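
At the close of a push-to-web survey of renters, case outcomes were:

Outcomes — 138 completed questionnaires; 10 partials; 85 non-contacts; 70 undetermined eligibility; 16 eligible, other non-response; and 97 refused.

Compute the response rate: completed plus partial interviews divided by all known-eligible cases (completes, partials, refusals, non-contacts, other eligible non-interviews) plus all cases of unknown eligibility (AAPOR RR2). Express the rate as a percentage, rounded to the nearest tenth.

Num → 138 + 10 = 148
Base → 138 + 10 + 97 + 85 + 16 + 70 = 416
RR2 = 148 / 416 = 0.3558

35.6%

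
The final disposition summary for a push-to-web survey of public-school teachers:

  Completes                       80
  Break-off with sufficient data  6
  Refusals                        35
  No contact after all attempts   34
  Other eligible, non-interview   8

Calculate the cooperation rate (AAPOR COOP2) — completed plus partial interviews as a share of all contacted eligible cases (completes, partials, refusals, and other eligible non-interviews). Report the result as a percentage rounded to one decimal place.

66.7%

Numerator → 80 + 6 = 86
Base → 80 + 6 + 35 + 8 = 129
COOP2 = 86 / 129 = 0.6667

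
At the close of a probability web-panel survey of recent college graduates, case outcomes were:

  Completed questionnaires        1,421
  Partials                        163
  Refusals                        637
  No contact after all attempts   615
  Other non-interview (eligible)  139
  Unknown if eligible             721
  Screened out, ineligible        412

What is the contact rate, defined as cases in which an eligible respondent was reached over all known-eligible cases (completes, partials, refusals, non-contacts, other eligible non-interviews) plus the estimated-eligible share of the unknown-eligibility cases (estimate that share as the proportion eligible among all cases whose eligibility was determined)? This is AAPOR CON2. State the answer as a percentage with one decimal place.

65.4%

Top = 1421 + 163 + 637 + 139 = 2360
Determined eligible = 1421 + 163 + 637 + 615 + 139 = 2975
e = 2975 / (2975 + 412) = 2975 / 3387 = 0.8784
e × U = 0.8784 × 721 = 633.33
Denom = 2975 + 633.33 = 3608.33
CON2 = 2360 / 3608.33 = 0.6540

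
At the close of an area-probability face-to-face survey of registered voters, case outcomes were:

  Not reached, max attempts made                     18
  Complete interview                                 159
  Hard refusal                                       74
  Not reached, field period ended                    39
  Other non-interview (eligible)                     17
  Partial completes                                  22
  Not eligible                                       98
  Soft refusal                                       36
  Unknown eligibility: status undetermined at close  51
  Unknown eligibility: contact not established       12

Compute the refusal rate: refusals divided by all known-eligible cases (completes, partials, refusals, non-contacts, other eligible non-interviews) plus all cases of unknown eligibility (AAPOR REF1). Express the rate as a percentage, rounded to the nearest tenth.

25.7%

Refusal or break-off = 74 + 36 = 110
Non-contacts = 39 + 18 = 57
Eligibility not determined = 12 + 51 = 63
Num = 110
Base = 159 + 22 + 110 + 57 + 17 + 63 = 428
REF1 = 110 / 428 = 0.2570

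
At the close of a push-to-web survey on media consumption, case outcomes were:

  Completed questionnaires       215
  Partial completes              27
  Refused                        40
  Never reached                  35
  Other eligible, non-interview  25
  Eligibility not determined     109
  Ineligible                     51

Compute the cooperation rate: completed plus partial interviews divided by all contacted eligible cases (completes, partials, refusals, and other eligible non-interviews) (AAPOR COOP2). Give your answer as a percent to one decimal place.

Top → 215 + 27 = 242
Base → 215 + 27 + 40 + 25 = 307
COOP2 = 242 / 307 = 0.7883

78.8%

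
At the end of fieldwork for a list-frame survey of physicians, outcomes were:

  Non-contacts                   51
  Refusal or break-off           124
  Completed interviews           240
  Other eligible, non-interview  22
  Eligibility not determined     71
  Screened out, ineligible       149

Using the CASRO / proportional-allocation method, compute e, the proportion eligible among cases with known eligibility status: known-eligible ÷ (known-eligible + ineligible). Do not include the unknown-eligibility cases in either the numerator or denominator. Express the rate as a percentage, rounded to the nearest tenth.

Known eligible → 240 + 124 + 51 + 22 = 437
e = 437 / (437 + 149) = 437 / 586 = 0.7457

74.6%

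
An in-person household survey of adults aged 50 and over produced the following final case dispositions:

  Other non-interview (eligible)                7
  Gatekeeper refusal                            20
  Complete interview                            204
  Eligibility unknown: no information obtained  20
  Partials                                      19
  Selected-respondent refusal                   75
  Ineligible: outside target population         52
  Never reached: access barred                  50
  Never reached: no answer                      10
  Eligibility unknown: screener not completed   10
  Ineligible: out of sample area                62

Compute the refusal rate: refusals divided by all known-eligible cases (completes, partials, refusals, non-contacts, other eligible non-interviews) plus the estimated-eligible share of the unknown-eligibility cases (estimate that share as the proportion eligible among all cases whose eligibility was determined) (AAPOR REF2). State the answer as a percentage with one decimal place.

Declined to participate = 20 + 75 = 95
No contact after all attempts = 10 + 50 = 60
Unknown eligibility = 10 + 20 = 30
Out of scope = 52 + 62 = 114
Num: 95
Eligible (known): 204 + 19 + 95 + 60 + 7 = 385
e = 385 / (385 + 114) = 385 / 499 = 0.7715
Eligible share of unknowns: 0.7715 × 30 = 23.14
Base: 385 + 23.14 = 408.14
REF2 = 95 / 408.14 = 0.2328

23.3%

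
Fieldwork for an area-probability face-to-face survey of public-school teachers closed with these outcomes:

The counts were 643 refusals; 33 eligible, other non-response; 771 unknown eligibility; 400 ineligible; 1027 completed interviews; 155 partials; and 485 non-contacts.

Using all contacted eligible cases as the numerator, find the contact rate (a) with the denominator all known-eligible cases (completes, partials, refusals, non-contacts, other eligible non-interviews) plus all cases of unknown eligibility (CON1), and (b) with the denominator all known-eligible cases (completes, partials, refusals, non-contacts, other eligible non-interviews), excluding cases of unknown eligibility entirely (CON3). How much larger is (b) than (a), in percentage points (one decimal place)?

Num → 1027 + 155 + 643 + 33 = 1858
Denom → 1027 + 155 + 643 + 485 + 33 + 771 = 3114
CON1 = 1858 / 3114 = 0.5967
Denom → 1027 + 155 + 643 + 485 + 33 = 2343
CON3 = 1858 / 2343 = 0.7930
Difference = 79.30 − 59.67 = 19.63 percentage points

19.6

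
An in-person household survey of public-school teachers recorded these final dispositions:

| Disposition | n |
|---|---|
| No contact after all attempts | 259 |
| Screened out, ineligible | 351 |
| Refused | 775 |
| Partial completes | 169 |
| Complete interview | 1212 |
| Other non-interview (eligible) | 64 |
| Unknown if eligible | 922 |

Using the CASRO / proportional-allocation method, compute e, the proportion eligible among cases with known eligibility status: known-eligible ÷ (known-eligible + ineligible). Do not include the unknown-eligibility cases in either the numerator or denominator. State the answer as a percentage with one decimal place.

Known eligible → 1212 + 169 + 775 + 259 + 64 = 2479
e = 2479 / (2479 + 351) = 2479 / 2830 = 0.8760

87.6%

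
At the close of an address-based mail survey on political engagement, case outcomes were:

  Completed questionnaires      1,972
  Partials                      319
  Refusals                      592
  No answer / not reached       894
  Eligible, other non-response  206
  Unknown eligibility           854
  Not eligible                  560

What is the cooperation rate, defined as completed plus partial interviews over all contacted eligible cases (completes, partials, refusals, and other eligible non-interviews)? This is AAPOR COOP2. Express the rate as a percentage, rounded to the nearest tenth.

74.2%

Numerator → 1972 + 319 = 2291
Denom → 1972 + 319 + 592 + 206 = 3089
COOP2 = 2291 / 3089 = 0.7417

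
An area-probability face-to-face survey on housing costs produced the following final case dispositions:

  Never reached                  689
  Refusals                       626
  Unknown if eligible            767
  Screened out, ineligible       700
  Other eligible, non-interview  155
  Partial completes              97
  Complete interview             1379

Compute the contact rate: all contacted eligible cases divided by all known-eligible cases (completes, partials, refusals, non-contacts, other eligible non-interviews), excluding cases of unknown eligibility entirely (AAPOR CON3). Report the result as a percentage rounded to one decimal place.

Numerator: 1379 + 97 + 626 + 155 = 2257
Base: 1379 + 97 + 626 + 689 + 155 = 2946
CON3 = 2257 / 2946 = 0.7661

76.6%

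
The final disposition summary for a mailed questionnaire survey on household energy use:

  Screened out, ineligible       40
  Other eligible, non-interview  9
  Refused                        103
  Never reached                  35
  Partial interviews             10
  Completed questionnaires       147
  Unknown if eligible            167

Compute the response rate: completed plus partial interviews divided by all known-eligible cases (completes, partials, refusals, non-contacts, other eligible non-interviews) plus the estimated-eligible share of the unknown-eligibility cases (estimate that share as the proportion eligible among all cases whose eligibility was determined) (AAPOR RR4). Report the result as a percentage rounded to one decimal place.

Top = 147 + 10 = 157
Eligible (known) = 147 + 10 + 103 + 35 + 9 = 304
e = 304 / (304 + 40) = 304 / 344 = 0.8837
Estimated eligible among unknowns = 0.8837 × 167 = 147.58
Denom = 304 + 147.58 = 451.58
RR4 = 157 / 451.58 = 0.3477

34.8%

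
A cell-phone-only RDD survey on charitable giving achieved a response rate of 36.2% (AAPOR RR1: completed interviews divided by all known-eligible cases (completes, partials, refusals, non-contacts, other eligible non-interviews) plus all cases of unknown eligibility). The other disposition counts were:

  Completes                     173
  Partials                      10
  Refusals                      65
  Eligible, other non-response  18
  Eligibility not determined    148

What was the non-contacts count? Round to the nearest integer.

64

RR1 = 173 / D = 0.362
D = 173 / 0.362 = 477.9
Other denominator terms total 414
non-contacts = 477.9 − 414 ≈ 64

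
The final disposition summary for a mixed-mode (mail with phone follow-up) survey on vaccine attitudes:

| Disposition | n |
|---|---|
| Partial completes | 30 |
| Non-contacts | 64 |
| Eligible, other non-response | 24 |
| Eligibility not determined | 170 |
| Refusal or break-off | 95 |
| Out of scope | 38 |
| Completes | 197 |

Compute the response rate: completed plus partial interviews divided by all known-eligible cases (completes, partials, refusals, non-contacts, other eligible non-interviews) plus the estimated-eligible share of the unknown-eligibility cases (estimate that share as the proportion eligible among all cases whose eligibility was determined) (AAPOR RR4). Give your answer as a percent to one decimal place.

Top = 197 + 30 = 227
Eligible (known) = 197 + 30 + 95 + 64 + 24 = 410
e = 410 / (410 + 38) = 410 / 448 = 0.9152
e × U = 0.9152 × 170 = 155.58
Denominator = 410 + 155.58 = 565.58
RR4 = 227 / 565.58 = 0.4014

40.1%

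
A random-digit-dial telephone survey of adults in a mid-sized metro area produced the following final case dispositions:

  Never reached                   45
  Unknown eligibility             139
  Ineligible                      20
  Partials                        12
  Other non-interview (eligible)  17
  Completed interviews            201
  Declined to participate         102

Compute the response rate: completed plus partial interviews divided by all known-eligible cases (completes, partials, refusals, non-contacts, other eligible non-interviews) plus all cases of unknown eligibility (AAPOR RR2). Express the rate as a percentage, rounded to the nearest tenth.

41.3%

Numerator → 201 + 12 = 213
Denominator → 201 + 12 + 102 + 45 + 17 + 139 = 516
RR2 = 213 / 516 = 0.4128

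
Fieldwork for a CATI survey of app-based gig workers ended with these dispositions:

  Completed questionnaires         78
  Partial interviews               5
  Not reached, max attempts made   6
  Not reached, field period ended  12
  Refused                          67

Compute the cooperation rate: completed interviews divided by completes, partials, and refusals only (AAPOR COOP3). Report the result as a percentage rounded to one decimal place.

Non-contacts = 12 + 6 = 18
Num: 78
Denom: 78 + 5 + 67 = 150
COOP3 = 78 / 150 = 0.5200

52.0%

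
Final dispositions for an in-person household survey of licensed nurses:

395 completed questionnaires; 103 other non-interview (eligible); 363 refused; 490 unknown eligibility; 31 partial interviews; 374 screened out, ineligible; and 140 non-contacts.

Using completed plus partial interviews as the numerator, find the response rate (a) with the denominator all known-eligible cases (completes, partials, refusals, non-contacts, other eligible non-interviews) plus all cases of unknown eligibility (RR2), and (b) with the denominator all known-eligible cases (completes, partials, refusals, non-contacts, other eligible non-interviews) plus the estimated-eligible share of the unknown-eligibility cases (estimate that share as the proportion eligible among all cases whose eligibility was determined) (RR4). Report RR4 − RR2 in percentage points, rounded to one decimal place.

2.6

Top → 395 + 31 = 426
Denom → 395 + 31 + 363 + 140 + 103 + 490 = 1522
RR2 = 426 / 1522 = 0.2799
Determined eligible → 395 + 31 + 363 + 140 + 103 = 1032
e = 1032 / (1032 + 374) = 1032 / 1406 = 0.7340
Estimated eligible among unknowns → 0.7340 × 490 = 359.66
Denom → 1032 + 359.66 = 1391.66
RR4 = 426 / 1391.66 = 0.3061
Difference = 30.61 − 27.99 = 2.62 percentage points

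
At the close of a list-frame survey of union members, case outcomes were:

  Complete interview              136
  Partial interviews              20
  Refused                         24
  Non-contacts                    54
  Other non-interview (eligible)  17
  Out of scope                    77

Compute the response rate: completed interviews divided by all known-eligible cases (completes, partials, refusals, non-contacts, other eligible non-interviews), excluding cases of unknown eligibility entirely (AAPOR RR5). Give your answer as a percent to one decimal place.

54.2%

Top = 136
Denom = 136 + 20 + 24 + 54 + 17 = 251
RR5 = 136 / 251 = 0.5418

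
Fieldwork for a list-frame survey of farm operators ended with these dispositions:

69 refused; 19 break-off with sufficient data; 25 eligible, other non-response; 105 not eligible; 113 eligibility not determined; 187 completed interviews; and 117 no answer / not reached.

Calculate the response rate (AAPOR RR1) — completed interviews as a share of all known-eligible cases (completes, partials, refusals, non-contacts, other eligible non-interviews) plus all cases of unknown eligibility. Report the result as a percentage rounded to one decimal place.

Top = 187
Base = 187 + 19 + 69 + 117 + 25 + 113 = 530
RR1 = 187 / 530 = 0.3528

35.3%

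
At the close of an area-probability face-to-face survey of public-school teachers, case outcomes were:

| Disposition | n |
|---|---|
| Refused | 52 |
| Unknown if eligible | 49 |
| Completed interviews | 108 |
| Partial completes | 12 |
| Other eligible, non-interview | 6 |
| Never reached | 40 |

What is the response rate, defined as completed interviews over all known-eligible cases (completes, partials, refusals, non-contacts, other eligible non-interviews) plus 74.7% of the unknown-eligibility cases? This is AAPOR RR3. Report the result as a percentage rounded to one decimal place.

42.4%

Top → 108
Eligible (known) → 108 + 12 + 52 + 40 + 6 = 218
Estimated eligible among unknowns → 0.7470 × 49 = 36.60
Denom → 218 + 36.60 = 254.60
RR3 = 108 / 254.60 = 0.4242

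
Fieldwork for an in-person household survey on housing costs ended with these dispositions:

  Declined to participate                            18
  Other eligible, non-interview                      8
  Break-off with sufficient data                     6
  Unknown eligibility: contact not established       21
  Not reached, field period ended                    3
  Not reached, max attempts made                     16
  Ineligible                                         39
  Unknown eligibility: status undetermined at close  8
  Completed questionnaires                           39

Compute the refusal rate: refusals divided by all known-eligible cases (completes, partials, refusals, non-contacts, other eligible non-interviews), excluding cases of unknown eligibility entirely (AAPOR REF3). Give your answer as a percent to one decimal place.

20.0%

Non-contacts = 3 + 16 = 19
Eligibility not determined = 21 + 8 = 29
Num: 18
Base: 39 + 6 + 18 + 19 + 8 = 90
REF3 = 18 / 90 = 0.2000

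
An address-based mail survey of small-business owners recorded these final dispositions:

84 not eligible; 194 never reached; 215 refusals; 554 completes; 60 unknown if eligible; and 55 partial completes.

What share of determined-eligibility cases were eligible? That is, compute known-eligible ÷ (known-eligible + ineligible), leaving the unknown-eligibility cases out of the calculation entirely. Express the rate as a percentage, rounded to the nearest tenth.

Known eligible: 554 + 55 + 215 + 194 = 1018
e = 1018 / (1018 + 84) = 1018 / 1102 = 0.9238

92.4%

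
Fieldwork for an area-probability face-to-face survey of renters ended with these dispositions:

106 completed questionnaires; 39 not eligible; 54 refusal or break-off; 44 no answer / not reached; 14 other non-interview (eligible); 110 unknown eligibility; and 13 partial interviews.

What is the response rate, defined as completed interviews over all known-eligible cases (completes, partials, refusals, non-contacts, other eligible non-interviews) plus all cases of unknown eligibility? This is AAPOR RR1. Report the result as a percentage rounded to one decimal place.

Numerator: 106
Base: 106 + 13 + 54 + 44 + 14 + 110 = 341
RR1 = 106 / 341 = 0.3109

31.1%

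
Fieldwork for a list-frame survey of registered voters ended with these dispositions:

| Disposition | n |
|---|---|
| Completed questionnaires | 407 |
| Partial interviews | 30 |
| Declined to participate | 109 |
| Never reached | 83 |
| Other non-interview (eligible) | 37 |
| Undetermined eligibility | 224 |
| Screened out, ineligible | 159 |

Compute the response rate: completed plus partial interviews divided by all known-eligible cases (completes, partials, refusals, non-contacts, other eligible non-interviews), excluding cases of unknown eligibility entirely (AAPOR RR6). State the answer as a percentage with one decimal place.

Num = 407 + 30 = 437
Denom = 407 + 30 + 109 + 83 + 37 = 666
RR6 = 437 / 666 = 0.6562

65.6%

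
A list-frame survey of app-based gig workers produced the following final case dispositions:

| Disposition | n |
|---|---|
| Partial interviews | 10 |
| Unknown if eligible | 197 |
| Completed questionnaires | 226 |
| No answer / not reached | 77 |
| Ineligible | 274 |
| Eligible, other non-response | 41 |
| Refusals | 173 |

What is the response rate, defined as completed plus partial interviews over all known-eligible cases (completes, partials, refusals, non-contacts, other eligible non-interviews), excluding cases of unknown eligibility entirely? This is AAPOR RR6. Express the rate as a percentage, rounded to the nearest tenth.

44.8%

Numerator → 226 + 10 = 236
Base → 226 + 10 + 173 + 77 + 41 = 527
RR6 = 236 / 527 = 0.4478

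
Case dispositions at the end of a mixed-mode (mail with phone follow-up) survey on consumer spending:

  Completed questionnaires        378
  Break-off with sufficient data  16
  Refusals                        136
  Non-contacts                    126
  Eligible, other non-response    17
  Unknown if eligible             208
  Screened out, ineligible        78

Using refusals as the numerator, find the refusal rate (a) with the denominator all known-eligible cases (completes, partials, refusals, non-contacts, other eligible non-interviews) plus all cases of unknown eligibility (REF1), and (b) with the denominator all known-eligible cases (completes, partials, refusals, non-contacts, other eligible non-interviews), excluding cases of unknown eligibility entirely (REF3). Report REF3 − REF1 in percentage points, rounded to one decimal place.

Numerator: 136
Denom: 378 + 16 + 136 + 126 + 17 + 208 = 881
REF1 = 136 / 881 = 0.1544
Denom: 378 + 16 + 136 + 126 + 17 = 673
REF3 = 136 / 673 = 0.2021
Difference = 20.21 − 15.44 = 4.77 percentage points

4.8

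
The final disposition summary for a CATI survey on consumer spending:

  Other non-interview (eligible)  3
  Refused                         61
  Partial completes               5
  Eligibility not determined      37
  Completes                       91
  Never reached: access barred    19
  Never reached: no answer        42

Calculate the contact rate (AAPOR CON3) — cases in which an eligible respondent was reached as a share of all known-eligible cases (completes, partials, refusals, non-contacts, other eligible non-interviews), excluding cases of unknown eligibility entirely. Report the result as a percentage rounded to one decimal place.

72.4%

No contact after all attempts = 42 + 19 = 61
Top → 91 + 5 + 61 + 3 = 160
Denominator → 91 + 5 + 61 + 61 + 3 = 221
CON3 = 160 / 221 = 0.7240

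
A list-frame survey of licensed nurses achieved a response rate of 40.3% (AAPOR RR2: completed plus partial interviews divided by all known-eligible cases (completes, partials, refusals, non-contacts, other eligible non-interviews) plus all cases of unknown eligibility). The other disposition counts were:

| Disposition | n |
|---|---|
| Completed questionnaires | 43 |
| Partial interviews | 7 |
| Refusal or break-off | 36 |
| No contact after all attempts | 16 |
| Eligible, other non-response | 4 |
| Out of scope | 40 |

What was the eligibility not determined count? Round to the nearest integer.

18

Top → 43 + 7 = 50
RR2 = 50 / D = 0.403
D = 50 / 0.403 = 124.1
Remaining denominator categories sum to 106
eligibility not determined = 124.1 − 106 ≈ 18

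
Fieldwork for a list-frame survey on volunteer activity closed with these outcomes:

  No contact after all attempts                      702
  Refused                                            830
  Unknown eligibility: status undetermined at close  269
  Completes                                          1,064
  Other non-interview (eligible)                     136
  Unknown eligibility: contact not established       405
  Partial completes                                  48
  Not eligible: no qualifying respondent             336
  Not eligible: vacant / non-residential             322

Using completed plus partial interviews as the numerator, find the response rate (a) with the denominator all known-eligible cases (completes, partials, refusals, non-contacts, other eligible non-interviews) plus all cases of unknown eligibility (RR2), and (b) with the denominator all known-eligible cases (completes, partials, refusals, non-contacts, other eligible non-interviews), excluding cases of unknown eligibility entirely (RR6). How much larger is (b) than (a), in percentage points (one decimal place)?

Eligibility not determined = 405 + 269 = 674
Ineligible = 336 + 322 = 658
Numerator = 1064 + 48 = 1112
Base = 1064 + 48 + 830 + 702 + 136 + 674 = 3454
RR2 = 1112 / 3454 = 0.3219
Base = 1064 + 48 + 830 + 702 + 136 = 2780
RR6 = 1112 / 2780 = 0.4000
Difference = 40.00 − 32.19 = 7.81 percentage points

7.8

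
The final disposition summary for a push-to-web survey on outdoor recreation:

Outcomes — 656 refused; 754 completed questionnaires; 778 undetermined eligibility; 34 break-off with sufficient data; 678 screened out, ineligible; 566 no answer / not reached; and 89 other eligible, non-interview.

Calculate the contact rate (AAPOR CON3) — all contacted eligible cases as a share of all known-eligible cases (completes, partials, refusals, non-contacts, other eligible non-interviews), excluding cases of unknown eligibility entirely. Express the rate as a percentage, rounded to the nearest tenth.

73.0%

Numerator = 754 + 34 + 656 + 89 = 1533
Denominator = 754 + 34 + 656 + 566 + 89 = 2099
CON3 = 1533 / 2099 = 0.7303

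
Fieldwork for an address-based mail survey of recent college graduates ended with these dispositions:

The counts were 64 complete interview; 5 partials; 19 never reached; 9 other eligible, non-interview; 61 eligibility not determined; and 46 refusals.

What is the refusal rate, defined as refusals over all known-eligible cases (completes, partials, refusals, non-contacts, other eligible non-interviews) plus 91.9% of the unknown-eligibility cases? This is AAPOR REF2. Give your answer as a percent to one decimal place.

Numerator → 46
Determined eligible → 64 + 5 + 46 + 19 + 9 = 143
e × U → 0.9190 × 61 = 56.06
Base → 143 + 56.06 = 199.06
REF2 = 46 / 199.06 = 0.2311

23.1%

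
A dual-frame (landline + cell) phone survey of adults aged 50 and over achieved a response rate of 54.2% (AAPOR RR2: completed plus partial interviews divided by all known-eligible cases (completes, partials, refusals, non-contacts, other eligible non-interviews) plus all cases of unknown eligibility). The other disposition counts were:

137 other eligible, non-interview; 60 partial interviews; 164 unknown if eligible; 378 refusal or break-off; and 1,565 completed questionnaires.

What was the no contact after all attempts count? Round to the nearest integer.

694

Numerator: 1565 + 60 = 1625
RR2 = 1625 / D = 0.542
D = 1625 / 0.542 = 2998.2
Rest of base = 2304
no contact after all attempts = 2998.2 − 2304 ≈ 694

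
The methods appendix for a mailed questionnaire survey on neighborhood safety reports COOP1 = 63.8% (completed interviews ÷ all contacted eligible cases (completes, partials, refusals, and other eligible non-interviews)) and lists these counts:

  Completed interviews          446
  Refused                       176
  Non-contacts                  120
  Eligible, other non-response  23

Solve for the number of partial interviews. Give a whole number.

54

COOP1 = 446 / D = 0.638
D = 446 / 0.638 = 699.1
Remaining denominator categories sum to 645
partial interviews = 699.1 − 645 ≈ 54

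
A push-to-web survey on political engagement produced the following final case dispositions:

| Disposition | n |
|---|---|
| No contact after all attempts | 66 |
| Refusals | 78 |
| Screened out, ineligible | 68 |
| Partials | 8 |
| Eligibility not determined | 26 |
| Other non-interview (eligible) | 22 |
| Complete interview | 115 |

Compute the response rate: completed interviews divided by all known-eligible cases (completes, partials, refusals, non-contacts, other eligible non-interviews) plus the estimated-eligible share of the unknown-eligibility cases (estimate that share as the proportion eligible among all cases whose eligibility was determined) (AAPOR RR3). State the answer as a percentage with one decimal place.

Num → 115
Known eligible → 115 + 8 + 78 + 66 + 22 = 289
e = 289 / (289 + 68) = 289 / 357 = 0.8095
e × U → 0.8095 × 26 = 21.05
Denom → 289 + 21.05 = 310.05
RR3 = 115 / 310.05 = 0.3709

37.1%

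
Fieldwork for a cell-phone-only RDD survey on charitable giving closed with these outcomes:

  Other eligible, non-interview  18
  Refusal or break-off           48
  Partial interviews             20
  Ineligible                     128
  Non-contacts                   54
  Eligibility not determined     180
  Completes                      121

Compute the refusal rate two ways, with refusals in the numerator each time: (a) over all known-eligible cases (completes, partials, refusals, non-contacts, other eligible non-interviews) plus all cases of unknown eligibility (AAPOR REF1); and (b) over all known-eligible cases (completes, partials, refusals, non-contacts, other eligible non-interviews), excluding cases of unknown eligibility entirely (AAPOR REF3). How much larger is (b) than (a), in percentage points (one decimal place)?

7.5

Numerator → 48
Denominator → 121 + 20 + 48 + 54 + 18 + 180 = 441
REF1 = 48 / 441 = 0.1088
Denominator → 121 + 20 + 48 + 54 + 18 = 261
REF3 = 48 / 261 = 0.1839
Difference = 18.39 − 10.88 = 7.51 percentage points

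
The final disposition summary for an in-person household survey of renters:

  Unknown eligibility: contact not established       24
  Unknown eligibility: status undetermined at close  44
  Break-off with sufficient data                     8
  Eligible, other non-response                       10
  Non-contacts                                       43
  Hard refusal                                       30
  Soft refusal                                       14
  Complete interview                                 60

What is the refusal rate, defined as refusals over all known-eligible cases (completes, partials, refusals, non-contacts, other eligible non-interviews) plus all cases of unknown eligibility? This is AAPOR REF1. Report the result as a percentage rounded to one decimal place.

Refused = 30 + 14 = 44
Eligibility not determined = 24 + 44 = 68
Num: 44
Base: 60 + 8 + 44 + 43 + 10 + 68 = 233
REF1 = 44 / 233 = 0.1888

18.9%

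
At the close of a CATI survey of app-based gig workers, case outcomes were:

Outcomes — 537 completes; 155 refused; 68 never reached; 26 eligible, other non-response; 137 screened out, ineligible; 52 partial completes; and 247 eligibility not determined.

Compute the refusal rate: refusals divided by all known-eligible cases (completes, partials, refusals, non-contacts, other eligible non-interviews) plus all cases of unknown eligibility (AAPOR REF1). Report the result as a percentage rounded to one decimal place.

Top → 155
Base → 537 + 52 + 155 + 68 + 26 + 247 = 1085
REF1 = 155 / 1085 = 0.1429

14.3%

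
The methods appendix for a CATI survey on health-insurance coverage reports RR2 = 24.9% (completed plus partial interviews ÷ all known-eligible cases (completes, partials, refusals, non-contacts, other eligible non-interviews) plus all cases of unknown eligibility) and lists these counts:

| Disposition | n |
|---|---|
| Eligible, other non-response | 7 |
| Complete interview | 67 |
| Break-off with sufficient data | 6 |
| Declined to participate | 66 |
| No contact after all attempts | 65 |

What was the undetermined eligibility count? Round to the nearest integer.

Num = 67 + 6 = 73
RR2 = 73 / D = 0.249
D = 73 / 0.249 = 293.2
Remaining denominator categories sum to 211
undetermined eligibility = 293.2 − 211 ≈ 82

82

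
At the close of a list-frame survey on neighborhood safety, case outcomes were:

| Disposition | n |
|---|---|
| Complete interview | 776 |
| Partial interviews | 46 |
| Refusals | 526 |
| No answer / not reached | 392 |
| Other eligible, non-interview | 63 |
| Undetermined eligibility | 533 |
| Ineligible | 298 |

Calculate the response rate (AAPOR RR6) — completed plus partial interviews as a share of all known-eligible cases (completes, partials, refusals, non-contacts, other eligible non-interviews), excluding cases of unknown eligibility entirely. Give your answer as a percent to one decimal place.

45.6%

Num = 776 + 46 = 822
Denominator = 776 + 46 + 526 + 392 + 63 = 1803
RR6 = 822 / 1803 = 0.4559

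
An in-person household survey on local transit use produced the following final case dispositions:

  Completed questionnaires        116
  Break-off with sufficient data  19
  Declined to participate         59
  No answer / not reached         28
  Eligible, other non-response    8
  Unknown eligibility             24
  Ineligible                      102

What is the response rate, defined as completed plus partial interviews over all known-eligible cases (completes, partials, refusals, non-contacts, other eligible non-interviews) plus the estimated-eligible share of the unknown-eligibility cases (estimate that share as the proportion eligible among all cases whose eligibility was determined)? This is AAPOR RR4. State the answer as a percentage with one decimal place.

54.7%

Top: 116 + 19 = 135
Known eligible: 116 + 19 + 59 + 28 + 8 = 230
e = 230 / (230 + 102) = 230 / 332 = 0.6928
Estimated eligible among unknowns: 0.6928 × 24 = 16.63
Base: 230 + 16.63 = 246.63
RR4 = 135 / 246.63 = 0.5474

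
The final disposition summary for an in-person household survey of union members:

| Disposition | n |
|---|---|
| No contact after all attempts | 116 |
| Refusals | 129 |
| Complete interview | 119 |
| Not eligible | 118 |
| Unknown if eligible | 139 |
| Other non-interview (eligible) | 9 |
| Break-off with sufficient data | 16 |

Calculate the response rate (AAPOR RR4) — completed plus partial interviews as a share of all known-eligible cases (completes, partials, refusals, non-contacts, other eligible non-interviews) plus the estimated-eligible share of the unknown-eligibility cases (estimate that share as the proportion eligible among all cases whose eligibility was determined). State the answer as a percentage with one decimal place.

Num = 119 + 16 = 135
Eligible (known) = 119 + 16 + 129 + 116 + 9 = 389
e = 389 / (389 + 118) = 389 / 507 = 0.7673
e × U = 0.7673 × 139 = 106.65
Base = 389 + 106.65 = 495.65
RR4 = 135 / 495.65 = 0.2724

27.2%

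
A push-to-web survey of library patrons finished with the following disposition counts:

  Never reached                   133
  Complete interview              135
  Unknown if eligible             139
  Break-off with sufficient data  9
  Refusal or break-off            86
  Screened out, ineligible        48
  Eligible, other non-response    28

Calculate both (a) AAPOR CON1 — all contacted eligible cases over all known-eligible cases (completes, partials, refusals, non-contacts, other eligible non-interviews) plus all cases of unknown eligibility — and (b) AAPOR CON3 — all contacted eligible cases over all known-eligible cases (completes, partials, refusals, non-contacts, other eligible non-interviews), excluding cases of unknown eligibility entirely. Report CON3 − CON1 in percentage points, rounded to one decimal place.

Top = 135 + 9 + 86 + 28 = 258
Denominator = 135 + 9 + 86 + 133 + 28 + 139 = 530
CON1 = 258 / 530 = 0.4868
Denominator = 135 + 9 + 86 + 133 + 28 = 391
CON3 = 258 / 391 = 0.6598
Difference = 65.98 − 48.68 = 17.30 percentage points

17.3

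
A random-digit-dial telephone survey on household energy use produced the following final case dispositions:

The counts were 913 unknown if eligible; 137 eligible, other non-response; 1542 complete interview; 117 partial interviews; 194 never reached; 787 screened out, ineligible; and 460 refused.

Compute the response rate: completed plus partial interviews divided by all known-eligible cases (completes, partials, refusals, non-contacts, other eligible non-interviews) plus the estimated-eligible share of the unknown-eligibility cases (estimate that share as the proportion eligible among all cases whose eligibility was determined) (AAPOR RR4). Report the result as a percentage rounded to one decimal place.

Numerator: 1542 + 117 = 1659
Determined eligible: 1542 + 117 + 460 + 194 + 137 = 2450
e = 2450 / (2450 + 787) = 2450 / 3237 = 0.7569
e × U: 0.7569 × 913 = 691.05
Base: 2450 + 691.05 = 3141.05
RR4 = 1659 / 3141.05 = 0.5282

52.8%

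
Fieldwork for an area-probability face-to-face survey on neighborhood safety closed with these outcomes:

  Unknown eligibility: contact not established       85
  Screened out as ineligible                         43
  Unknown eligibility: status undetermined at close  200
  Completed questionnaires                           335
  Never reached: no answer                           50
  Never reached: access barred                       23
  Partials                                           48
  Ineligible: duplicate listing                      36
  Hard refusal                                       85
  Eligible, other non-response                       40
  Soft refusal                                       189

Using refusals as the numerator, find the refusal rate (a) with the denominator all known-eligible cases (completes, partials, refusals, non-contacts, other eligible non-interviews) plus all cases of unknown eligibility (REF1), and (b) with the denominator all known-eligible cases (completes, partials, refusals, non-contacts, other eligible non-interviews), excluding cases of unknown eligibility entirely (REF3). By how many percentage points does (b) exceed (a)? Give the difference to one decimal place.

Declined to participate = 85 + 189 = 274
No contact after all attempts = 50 + 23 = 73
Eligibility not determined = 85 + 200 = 285
Out of scope = 43 + 36 = 79
Num → 274
Base → 335 + 48 + 274 + 73 + 40 + 285 = 1055
REF1 = 274 / 1055 = 0.2597
Base → 335 + 48 + 274 + 73 + 40 = 770
REF3 = 274 / 770 = 0.3558
Difference = 35.58 − 25.97 = 9.61 percentage points

9.6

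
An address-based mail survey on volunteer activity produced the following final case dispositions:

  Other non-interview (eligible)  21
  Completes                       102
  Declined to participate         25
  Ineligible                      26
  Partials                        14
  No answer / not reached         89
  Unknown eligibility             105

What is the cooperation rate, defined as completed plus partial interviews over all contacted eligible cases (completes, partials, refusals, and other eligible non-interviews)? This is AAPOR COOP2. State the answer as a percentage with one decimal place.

Num → 102 + 14 = 116
Denominator → 102 + 14 + 25 + 21 = 162
COOP2 = 116 / 162 = 0.7160

71.6%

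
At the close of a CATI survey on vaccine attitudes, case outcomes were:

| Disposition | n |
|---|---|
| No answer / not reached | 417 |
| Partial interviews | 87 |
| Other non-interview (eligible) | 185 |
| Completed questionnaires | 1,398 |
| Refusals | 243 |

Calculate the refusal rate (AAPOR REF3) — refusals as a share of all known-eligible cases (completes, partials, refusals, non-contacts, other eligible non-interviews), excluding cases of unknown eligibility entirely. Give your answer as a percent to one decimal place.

Numerator: 243
Base: 1398 + 87 + 243 + 417 + 185 = 2330
REF3 = 243 / 2330 = 0.1043

10.4%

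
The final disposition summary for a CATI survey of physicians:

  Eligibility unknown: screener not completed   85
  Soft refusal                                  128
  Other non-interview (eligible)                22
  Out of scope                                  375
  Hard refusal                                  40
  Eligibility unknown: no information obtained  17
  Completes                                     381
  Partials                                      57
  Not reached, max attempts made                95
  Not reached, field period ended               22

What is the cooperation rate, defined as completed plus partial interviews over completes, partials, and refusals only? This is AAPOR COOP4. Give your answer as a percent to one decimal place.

72.3%

Refused = 40 + 128 = 168
No contact after all attempts = 22 + 95 = 117
Unknown eligibility = 85 + 17 = 102
Num: 381 + 57 = 438
Base: 381 + 57 + 168 = 606
COOP4 = 438 / 606 = 0.7228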